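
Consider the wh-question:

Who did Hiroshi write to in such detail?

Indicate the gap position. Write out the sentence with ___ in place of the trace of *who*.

In situ: Hiroshi did write to who in such detail.
'who' is the object of the preposition 'to'. The gap is right after 'to'.

Who did Hiroshi write to ___ in such detail?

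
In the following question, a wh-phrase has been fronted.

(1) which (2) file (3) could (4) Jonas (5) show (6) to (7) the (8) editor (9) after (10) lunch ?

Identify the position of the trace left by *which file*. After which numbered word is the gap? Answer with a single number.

In situ: Jonas could show which file to the editor after lunch.
'which file' functions as the direct object of 'show'. Fronting leaves a gap immediately after 'show':
Which file could Jonas show ___ to the editor after lunch?
'show' is word 5.

5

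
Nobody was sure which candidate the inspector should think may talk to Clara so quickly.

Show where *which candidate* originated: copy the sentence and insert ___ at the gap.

Nobody was sure which candidate the inspector should think ___ may talk to Clara so quickly.

Pre-movement form: The inspector should think which candidate may talk to Clara so quickly.
'which candidate' functions as the subject of the clause embedded under 'think'. The gap is right after 'think'.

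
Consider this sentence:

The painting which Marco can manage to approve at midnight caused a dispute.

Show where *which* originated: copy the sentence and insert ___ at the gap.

The filler 'which' is interpreted as the direct object of 'approve'. The gap is right after 'approve'.

The painting which Marco can manage to approve ___ at midnight caused a dispute.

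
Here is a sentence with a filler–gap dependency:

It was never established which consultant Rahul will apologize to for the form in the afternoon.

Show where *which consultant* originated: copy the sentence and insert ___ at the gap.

It was never established which consultant Rahul will apologize to ___ for the form in the afternoon.

Pre-movement form: Rahul will apologize to which consultant for the form in the afternoon.
'which consultant' is the object of the preposition 'to'. The gap is right after 'to'.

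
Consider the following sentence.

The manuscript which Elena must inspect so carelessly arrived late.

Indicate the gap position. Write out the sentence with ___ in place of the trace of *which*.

'which' is the direct object of 'inspect'. The gap is right after 'inspect'.

The manuscript which Elena must inspect ___ so carelessly arrived late.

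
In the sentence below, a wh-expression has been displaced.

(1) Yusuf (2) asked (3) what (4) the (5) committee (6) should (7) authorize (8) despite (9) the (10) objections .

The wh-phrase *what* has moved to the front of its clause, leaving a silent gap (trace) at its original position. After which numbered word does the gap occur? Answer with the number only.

7

Before movement: The committee should authorize what despite the objections.
'what' functions as the direct object of 'authorize'. Wh-movement fronts it, leaving a gap right after 'authorize':
Yusuf asked what the committee should authorize ___ despite the objections.
'authorize' is word 7.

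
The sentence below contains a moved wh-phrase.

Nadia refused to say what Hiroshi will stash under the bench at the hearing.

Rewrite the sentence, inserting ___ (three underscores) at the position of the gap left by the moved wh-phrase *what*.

In situ: Hiroshi will stash what under the bench at the hearing.
The filler 'what' is interpreted as the direct object of 'stash'. The gap is right after 'stash'.

Nadia refused to say what Hiroshi will stash ___ under the bench at the hearing.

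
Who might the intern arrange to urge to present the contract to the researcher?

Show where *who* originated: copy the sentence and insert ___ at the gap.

Who might the intern arrange to urge ___ to present the contract to the researcher?

Pre-movement form: The intern might arrange to urge who to present the contract to the researcher.
'who' functions as the direct object of 'urge'. The gap is right after 'urge'.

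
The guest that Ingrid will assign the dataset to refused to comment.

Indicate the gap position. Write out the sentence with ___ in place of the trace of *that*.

'that' is the object of the preposition 'to' (recipient of 'assign'). The gap is right after 'to'.

The guest that Ingrid will assign the dataset to ___ refused to comment.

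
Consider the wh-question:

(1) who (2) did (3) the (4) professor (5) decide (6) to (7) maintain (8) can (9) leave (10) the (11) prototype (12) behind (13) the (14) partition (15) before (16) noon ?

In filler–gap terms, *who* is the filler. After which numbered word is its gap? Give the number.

Pre-movement form: The professor did decide to maintain who can leave the prototype behind the partition before noon.
'who' is the subject of the clause embedded under 'maintain'. Wh-movement fronts it, leaving a gap right after 'maintain':
Who did the professor decide to maintain ___ can leave the prototype behind the partition before noon?
'maintain' is word 7.

7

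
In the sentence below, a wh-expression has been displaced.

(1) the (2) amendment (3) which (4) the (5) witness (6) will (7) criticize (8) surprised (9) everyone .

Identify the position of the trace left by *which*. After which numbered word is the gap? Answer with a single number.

7

'which' functions as the direct object of 'criticize'. Wh-movement fronts it, leaving a gap right after 'criticize':
The amendment which the witness will criticize ___ surprised everyone.
'criticize' is word 7.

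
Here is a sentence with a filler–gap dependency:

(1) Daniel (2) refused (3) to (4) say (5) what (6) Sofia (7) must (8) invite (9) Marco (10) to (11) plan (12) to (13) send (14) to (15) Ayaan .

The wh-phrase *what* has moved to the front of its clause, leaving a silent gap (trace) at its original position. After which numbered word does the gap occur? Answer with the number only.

In situ: Sofia must invite Marco to plan to send what to Ayaan.
The filler 'what' is interpreted as the direct object of 'send'. Wh-movement fronts it, leaving a gap right after 'send':
Daniel refused to say what Sofia must invite Marco to plan to send ___ to Ayaan.
'send' is word 13.

13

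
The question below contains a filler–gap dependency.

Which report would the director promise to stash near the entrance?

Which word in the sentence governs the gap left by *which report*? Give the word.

stash

Pre-movement form: The director would promise to stash which report near the entrance.
The filler 'which report' is interpreted as the direct object of 'stash'. Wh-movement fronts it, leaving a gap right after 'stash':
Which report would the director promise to stash ___ near the entrance?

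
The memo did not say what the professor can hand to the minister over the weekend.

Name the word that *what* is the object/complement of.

hand

Underlying clause: The professor can hand what to the minister over the weekend.
'what' is the direct object of 'hand'. Wh-movement fronts it, leaving a gap right after 'hand':
The memo did not say what the professor can hand ___ to the minister over the weekend.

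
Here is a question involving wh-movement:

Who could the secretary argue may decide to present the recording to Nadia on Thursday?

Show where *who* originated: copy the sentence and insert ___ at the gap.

Who could the secretary argue ___ may decide to present the recording to Nadia on Thursday?

In situ: The secretary could argue who may decide to present the recording to Nadia on Thursday.
'who' is the subject of the clause embedded under 'argue'. The gap is right after 'argue'.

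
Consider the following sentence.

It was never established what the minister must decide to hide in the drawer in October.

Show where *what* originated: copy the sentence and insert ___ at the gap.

In situ: The minister must decide to hide what in the drawer in October.
'what' is the direct object of 'hide'. The gap is right after 'hide'.

It was never established what the minister must decide to hide ___ in the drawer in October.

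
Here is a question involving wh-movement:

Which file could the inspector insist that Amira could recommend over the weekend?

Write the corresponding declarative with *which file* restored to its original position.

'which file' functions as the direct object of 'recommend'. Fronting leaves a gap immediately after 'recommend':
Which file could the inspector insist that Amira could recommend ___ over the weekend?

The inspector could insist that Amira could recommend which file over the weekend.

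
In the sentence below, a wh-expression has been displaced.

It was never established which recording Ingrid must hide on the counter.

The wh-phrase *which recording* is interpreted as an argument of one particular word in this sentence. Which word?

hide

In situ: Ingrid must hide which recording on the counter.
'which recording' functions as the direct object of 'hide'. It moves to the left edge, and the trace sits right after 'hide':
It was never established which recording Ingrid must hide ___ on the counter.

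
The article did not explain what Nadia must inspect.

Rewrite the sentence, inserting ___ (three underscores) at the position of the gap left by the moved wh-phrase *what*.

Pre-movement form: Nadia must inspect what.
'what' functions as the direct object of 'inspect'. The gap is right after 'inspect'.

The article did not explain what Nadia must inspect ___.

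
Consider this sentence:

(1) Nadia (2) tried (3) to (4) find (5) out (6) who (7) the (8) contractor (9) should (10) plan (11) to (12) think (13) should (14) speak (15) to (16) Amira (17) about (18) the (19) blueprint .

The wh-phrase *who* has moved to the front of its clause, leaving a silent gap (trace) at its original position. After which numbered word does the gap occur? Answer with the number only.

12

Underlying clause: The contractor should plan to think who should speak to Amira about the blueprint.
The filler 'who' is interpreted as the subject of the clause embedded under 'think'. It moves to the left edge, and the trace sits right after 'think':
Nadia tried to find out who the contractor should plan to think ___ should speak to Amira about the blueprint.
'think' is word 12.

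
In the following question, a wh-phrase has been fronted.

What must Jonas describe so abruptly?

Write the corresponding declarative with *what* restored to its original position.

'what' functions as the direct object of 'describe'. Wh-movement fronts it, leaving a gap right after 'describe':
What must Jonas describe ___ so abruptly?

Jonas must describe what so abruptly.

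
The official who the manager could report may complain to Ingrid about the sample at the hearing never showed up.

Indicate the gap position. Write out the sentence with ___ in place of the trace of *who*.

The official who the manager could report ___ may complain to Ingrid about the sample at the hearing never showed up.

'who' is the subject of the clause embedded under 'report'. The gap is right after 'report'.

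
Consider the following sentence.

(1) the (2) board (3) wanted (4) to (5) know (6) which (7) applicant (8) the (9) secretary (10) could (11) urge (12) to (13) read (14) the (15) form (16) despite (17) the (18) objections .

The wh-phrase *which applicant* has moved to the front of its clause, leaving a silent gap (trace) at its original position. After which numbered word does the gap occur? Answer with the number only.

11

Before movement: The secretary could urge which applicant to read the form despite the objections.
'which applicant' functions as the direct object of 'urge'. It moves to the left edge, and the trace sits right after 'urge':
The board wanted to know which applicant the secretary could urge ___ to read the form despite the objections.
'urge' is word 11.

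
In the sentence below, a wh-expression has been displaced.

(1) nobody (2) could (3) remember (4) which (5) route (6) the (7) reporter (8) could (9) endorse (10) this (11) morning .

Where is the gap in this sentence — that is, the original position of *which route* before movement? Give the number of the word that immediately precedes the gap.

Pre-movement form: The reporter could endorse which route this morning.
'which route' functions as the direct object of 'endorse'. Wh-movement fronts it, leaving a gap right after 'endorse':
Nobody could remember which route the reporter could endorse ___ this morning.
'endorse' is word 9.

9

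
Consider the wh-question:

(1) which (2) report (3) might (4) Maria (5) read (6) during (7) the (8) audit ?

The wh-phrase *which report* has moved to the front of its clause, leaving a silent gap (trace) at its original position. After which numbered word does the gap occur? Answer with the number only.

Pre-movement form: Maria might read which report during the audit.
'which report' is the direct object of 'read'. It moves to the left edge, and the trace sits right after 'read':
Which report might Maria read ___ during the audit?
'read' is word 5.

5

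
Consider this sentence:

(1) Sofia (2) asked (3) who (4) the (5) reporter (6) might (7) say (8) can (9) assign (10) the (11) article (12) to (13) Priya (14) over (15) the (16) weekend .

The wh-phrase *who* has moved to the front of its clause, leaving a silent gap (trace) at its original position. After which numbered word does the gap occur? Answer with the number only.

7

Underlying clause: The reporter might say who can assign the article to Priya over the weekend.
'who' is the subject of the clause embedded under 'say'. Wh-movement fronts it, leaving a gap right after 'say':
Sofia asked who the reporter might say ___ can assign the article to Priya over the weekend.
'say' is word 7.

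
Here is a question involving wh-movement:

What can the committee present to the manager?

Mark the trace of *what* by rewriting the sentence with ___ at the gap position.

What can the committee present ___ to the manager?

Underlying clause: The committee can present what to the manager.
The filler 'what' is interpreted as the direct object of 'present'. The gap is right after 'present'.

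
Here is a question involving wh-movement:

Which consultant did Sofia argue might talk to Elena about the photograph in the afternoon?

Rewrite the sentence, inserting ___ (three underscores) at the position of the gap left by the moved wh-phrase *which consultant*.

Pre-movement form: Sofia did argue which consultant might talk to Elena about the photograph in the afternoon.
The filler 'which consultant' is interpreted as the subject of the clause embedded under 'argue'. The gap is right after 'argue'.

Which consultant did Sofia argue ___ might talk to Elena about the photograph in the afternoon?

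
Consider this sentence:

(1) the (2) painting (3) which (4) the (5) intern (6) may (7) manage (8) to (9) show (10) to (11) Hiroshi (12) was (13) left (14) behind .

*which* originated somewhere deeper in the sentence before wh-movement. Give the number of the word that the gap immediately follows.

The filler 'which' is interpreted as the direct object of 'show'. Wh-movement fronts it, leaving a gap right after 'show':
The painting which the intern may manage to show ___ to Hiroshi was left behind.
'show' is word 9.

9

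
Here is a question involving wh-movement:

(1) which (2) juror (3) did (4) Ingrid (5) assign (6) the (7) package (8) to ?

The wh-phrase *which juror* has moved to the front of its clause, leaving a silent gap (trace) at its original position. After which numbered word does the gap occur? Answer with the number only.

8

Underlying clause: Ingrid did assign the package to which juror.
'which juror' functions as the object of the preposition 'to' (recipient of 'assign'). Fronting leaves a gap immediately after 'to':
Which juror did Ingrid assign the package to ___?
'to' is word 8.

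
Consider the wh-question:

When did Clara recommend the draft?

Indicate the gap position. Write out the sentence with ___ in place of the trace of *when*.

Pre-movement form: Clara did recommend the draft when.
'when' is the temporal adjunct. The gap is right after 'draft'.

When did Clara recommend the draft ___?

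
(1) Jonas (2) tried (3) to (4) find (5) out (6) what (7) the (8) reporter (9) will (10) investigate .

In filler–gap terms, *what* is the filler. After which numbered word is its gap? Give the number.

10

Before movement: The reporter will investigate what.
'what' functions as the direct object of 'investigate'. It moves to the left edge, and the trace sits right after 'investigate':
Jonas tried to find out what the reporter will investigate ___.
'investigate' is word 10.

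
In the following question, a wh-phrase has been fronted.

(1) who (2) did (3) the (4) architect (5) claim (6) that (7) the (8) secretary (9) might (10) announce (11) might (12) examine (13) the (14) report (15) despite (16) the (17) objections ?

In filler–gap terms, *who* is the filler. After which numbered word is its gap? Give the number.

Before movement: The architect did claim that the secretary might announce who might examine the report despite the objections.
'who' is the subject of the clause embedded under 'announce'. Fronting leaves a gap immediately after 'announce':
Who did the architect claim that the secretary might announce ___ might examine the report despite the objections?
'announce' is word 10.

10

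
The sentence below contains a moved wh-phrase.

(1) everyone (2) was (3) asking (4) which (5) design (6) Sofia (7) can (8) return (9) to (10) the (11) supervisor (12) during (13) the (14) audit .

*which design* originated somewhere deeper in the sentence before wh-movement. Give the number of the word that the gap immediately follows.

Pre-movement form: Sofia can return which design to the supervisor during the audit.
'which design' functions as the direct object of 'return'. Wh-movement fronts it, leaving a gap right after 'return':
Everyone was asking which design Sofia can return ___ to the supervisor during the audit.
'return' is word 8.

8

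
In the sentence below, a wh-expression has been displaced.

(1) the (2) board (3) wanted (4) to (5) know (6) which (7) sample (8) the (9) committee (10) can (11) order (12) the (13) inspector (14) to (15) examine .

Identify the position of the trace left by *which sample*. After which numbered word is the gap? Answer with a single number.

Before movement: The committee can order the inspector to examine which sample.
The filler 'which sample' is interpreted as the direct object of 'examine'. Wh-movement fronts it, leaving a gap right after 'examine':
The board wanted to know which sample the committee can order the inspector to examine ___.
'examine' is word 15.

15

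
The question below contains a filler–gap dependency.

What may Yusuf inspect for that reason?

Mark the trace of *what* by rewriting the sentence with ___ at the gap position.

Pre-movement form: Yusuf may inspect what for that reason.
The filler 'what' is interpreted as the direct object of 'inspect'. The gap is right after 'inspect'.

What may Yusuf inspect ___ for that reason?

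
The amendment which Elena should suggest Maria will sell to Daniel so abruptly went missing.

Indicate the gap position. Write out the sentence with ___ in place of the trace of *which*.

'which' is the direct object of 'sell'. The gap is right after 'sell'.

The amendment which Elena should suggest Maria will sell ___ to Daniel so abruptly went missing.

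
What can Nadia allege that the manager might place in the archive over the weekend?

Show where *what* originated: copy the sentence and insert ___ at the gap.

What can Nadia allege that the manager might place ___ in the archive over the weekend?

Before movement: Nadia can allege that the manager might place what in the archive over the weekend.
'what' functions as the direct object of 'place'. The gap is right after 'place'.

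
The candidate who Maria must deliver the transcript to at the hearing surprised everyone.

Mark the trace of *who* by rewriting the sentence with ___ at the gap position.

The candidate who Maria must deliver the transcript to ___ at the hearing surprised everyone.

The filler 'who' is interpreted as the object of the preposition 'to' (recipient of 'deliver'). The gap is right after 'to'.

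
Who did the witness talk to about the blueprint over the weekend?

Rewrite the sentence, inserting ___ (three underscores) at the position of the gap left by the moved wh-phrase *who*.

In situ: The witness did talk to who about the blueprint over the weekend.
The filler 'who' is interpreted as the object of the preposition 'to'. The gap is right after 'to'.

Who did the witness talk to ___ about the blueprint over the weekend?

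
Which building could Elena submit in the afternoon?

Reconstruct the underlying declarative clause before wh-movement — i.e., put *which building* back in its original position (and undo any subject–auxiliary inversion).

The filler 'which building' is interpreted as the direct object of 'submit'. Wh-movement fronts it, leaving a gap right after 'submit':
Which building could Elena submit ___ in the afternoon?

Elena could submit which building in the afternoon.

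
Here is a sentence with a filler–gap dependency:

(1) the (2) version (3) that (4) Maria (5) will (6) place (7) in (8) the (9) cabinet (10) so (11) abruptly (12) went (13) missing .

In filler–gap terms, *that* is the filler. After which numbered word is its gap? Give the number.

The filler 'that' is interpreted as the direct object of 'place'. It moves to the left edge, and the trace sits right after 'place':
The version that Maria will place ___ in the cabinet so abruptly went missing.
'place' is word 6.

6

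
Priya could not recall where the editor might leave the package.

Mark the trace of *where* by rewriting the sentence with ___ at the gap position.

In situ: The editor might leave the package where.
'where' functions as the locative complement of 'leave'. The gap is right after 'package'.

Priya could not recall where the editor might leave the package ___.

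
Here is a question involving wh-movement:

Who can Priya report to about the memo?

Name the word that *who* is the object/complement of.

to

In situ: Priya can report to who about the memo.
'who' is the object of the preposition 'to'. Fronting leaves a gap immediately after 'to':
Who can Priya report to ___ about the memo?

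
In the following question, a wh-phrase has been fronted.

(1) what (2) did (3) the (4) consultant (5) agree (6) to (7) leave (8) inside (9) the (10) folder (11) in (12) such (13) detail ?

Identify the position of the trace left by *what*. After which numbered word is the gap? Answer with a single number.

Pre-movement form: The consultant did agree to leave what inside the folder in such detail.
The filler 'what' is interpreted as the direct object of 'leave'. Fronting leaves a gap immediately after 'leave':
What did the consultant agree to leave ___ inside the folder in such detail?
'leave' is word 7.

7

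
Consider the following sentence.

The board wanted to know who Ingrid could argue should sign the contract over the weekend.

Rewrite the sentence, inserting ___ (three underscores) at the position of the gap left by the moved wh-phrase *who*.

In situ: Ingrid could argue who should sign the contract over the weekend.
'who' functions as the subject of the clause embedded under 'argue'. The gap is right after 'argue'.

The board wanted to know who Ingrid could argue ___ should sign the contract over the weekend.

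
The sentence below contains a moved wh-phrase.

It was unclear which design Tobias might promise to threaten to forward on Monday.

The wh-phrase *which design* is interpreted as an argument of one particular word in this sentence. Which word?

Before movement: Tobias might promise to threaten to forward which design on Monday.
The filler 'which design' is interpreted as the direct object of 'forward'. Fronting leaves a gap immediately after 'forward':
It was unclear which design Tobias might promise to threaten to forward ___ on Monday.

forward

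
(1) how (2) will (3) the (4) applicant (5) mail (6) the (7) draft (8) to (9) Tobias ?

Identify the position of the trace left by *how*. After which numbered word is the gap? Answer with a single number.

9

In situ: The applicant will mail the draft to Tobias how.
'how' functions as the manner adjunct. It moves to the left edge, and the trace sits right after 'Tobias':
How will the applicant mail the draft to Tobias ___?
'Tobias' is word 9.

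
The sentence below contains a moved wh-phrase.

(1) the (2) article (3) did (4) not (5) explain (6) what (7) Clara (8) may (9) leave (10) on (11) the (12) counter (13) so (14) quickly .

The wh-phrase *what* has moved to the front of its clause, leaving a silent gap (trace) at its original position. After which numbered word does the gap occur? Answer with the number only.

9

Pre-movement form: Clara may leave what on the counter so quickly.
'what' functions as the direct object of 'leave'. Fronting leaves a gap immediately after 'leave':
The article did not explain what Clara may leave ___ on the counter so quickly.
'leave' is word 9.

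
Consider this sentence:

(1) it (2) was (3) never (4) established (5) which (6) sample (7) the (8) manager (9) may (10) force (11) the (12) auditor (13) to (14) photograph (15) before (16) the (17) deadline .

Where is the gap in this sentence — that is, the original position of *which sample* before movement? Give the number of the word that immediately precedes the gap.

Before movement: The manager may force the auditor to photograph which sample before the deadline.
The filler 'which sample' is interpreted as the direct object of 'photograph'. Wh-movement fronts it, leaving a gap right after 'photograph':
It was never established which sample the manager may force the auditor to photograph ___ before the deadline.
'photograph' is word 14.

14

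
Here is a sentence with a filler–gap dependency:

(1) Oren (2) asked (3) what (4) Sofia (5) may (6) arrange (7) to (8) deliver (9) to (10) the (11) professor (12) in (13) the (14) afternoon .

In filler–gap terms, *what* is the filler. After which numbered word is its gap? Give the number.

Pre-movement form: Sofia may arrange to deliver what to the professor in the afternoon.
'what' functions as the direct object of 'deliver'. It moves to the left edge, and the trace sits right after 'deliver':
Oren asked what Sofia may arrange to deliver ___ to the professor in the afternoon.
'deliver' is word 8.

8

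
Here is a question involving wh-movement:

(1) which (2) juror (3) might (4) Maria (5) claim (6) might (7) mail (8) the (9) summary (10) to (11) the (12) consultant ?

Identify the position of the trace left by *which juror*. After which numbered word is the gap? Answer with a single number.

5

Underlying clause: Maria might claim which juror might mail the summary to the consultant.
The filler 'which juror' is interpreted as the subject of the clause embedded under 'claim'. Fronting leaves a gap immediately after 'claim':
Which juror might Maria claim ___ might mail the summary to the consultant?
'claim' is word 5.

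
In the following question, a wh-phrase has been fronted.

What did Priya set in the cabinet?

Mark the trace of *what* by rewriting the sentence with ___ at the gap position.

In situ: Priya did set what in the cabinet.
The filler 'what' is interpreted as the direct object of 'set'. The gap is right after 'set'.

What did Priya set ___ in the cabinet?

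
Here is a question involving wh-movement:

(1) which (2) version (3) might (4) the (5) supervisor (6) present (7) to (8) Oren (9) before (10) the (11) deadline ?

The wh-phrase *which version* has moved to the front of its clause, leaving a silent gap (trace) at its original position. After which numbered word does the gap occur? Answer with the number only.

Before movement: The supervisor might present which version to Oren before the deadline.
'which version' is the direct object of 'present'. Fronting leaves a gap immediately after 'present':
Which version might the supervisor present ___ to Oren before the deadline?
'present' is word 6.

6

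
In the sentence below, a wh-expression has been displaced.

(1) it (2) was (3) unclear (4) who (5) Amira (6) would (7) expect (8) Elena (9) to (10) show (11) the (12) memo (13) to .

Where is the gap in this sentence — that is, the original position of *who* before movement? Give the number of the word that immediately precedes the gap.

Pre-movement form: Amira would expect Elena to show the memo to who.
'who' is the object of the preposition 'to' (recipient of 'show'). Wh-movement fronts it, leaving a gap right after 'to':
It was unclear who Amira would expect Elena to show the memo to ___.
'to' is word 13.

13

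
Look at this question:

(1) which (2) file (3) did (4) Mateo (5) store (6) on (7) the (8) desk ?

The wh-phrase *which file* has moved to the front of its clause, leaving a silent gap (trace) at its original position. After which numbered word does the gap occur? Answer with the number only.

In situ: Mateo did store which file on the desk.
'which file' functions as the direct object of 'store'. Fronting leaves a gap immediately after 'store':
Which file did Mateo store ___ on the desk?
'store' is word 5.

5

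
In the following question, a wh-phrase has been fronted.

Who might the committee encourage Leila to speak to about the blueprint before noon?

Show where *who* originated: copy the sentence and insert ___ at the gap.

In situ: The committee might encourage Leila to speak to who about the blueprint before noon.
The filler 'who' is interpreted as the object of the preposition 'to'. The gap is right after 'to'.

Who might the committee encourage Leila to speak to ___ about the blueprint before noon?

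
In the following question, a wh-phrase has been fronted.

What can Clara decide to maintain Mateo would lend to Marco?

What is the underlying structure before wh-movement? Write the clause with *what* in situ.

'what' functions as the direct object of 'lend'. Fronting leaves a gap immediately after 'lend':
What can Clara decide to maintain Mateo would lend ___ to Marco?

Clara can decide to maintain Mateo would lend what to Marco.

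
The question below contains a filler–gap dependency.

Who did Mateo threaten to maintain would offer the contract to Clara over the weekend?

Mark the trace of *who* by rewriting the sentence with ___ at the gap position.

Before movement: Mateo did threaten to maintain who would offer the contract to Clara over the weekend.
The filler 'who' is interpreted as the subject of the clause embedded under 'maintain'. The gap is right after 'maintain'.

Who did Mateo threaten to maintain ___ would offer the contract to Clara over the weekend?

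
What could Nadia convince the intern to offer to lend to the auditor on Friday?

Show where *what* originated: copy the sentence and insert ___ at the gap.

Underlying clause: Nadia could convince the intern to offer to lend what to the auditor on Friday.
'what' is the direct object of 'lend'. The gap is right after 'lend'.

What could Nadia convince the intern to offer to lend ___ to the auditor on Friday?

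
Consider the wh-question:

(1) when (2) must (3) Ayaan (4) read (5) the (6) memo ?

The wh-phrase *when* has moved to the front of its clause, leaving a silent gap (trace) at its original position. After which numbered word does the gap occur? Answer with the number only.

6

Underlying clause: Ayaan must read the memo when.
The filler 'when' is interpreted as the temporal adjunct. Fronting leaves a gap immediately after 'memo':
When must Ayaan read the memo ___?
'memo' is word 6.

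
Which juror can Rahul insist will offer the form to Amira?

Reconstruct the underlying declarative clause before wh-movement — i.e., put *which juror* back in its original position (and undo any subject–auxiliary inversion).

The filler 'which juror' is interpreted as the subject of the clause embedded under 'insist'. Fronting leaves a gap immediately after 'insist':
Which juror can Rahul insist ___ will offer the form to Amira?

Rahul can insist which juror will offer the form to Amira.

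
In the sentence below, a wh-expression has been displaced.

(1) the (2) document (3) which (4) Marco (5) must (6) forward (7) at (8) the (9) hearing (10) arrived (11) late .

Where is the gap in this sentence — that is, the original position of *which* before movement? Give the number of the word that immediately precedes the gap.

6

'which' functions as the direct object of 'forward'. Wh-movement fronts it, leaving a gap right after 'forward':
The document which Marco must forward ___ at the hearing arrived late.
'forward' is word 6.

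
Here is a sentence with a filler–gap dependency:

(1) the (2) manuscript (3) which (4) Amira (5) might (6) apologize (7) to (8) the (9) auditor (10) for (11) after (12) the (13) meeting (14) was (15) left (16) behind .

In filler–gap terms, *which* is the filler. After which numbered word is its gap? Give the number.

'which' functions as the object of the preposition 'for'. It moves to the left edge, and the trace sits right after 'for':
The manuscript which Amira might apologize to the auditor for ___ after the meeting was left behind.
'for' is word 10.

10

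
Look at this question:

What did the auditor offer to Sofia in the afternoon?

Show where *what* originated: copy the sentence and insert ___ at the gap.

What did the auditor offer ___ to Sofia in the afternoon?

Pre-movement form: The auditor did offer what to Sofia in the afternoon.
'what' functions as the direct object of 'offer'. The gap is right after 'offer'.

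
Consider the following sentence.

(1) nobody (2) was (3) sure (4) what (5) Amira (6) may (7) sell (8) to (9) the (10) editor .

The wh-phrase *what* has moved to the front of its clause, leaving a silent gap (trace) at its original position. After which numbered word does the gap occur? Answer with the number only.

Pre-movement form: Amira may sell what to the editor.
'what' functions as the direct object of 'sell'. It moves to the left edge, and the trace sits right after 'sell':
Nobody was sure what Amira may sell ___ to the editor.
'sell' is word 7.

7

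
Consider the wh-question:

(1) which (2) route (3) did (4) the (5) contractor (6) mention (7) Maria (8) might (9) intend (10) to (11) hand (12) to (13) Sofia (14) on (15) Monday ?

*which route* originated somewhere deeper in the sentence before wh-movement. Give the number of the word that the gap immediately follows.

Before movement: The contractor did mention Maria might intend to hand which route to Sofia on Monday.
'which route' functions as the direct object of 'hand'. It moves to the left edge, and the trace sits right after 'hand':
Which route did the contractor mention Maria might intend to hand ___ to Sofia on Monday?
'hand' is word 11.

11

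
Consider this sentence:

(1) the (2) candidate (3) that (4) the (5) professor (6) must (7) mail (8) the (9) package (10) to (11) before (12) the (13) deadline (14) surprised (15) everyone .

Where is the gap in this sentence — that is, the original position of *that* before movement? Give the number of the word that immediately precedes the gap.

'that' functions as the object of the preposition 'to' (recipient of 'mail'). It moves to the left edge, and the trace sits right after 'to':
The candidate that the professor must mail the package to ___ before the deadline surprised everyone.
'to' is word 10.

10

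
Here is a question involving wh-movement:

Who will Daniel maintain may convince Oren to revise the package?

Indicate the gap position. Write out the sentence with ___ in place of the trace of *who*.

Who will Daniel maintain ___ may convince Oren to revise the package?

Underlying clause: Daniel will maintain who may convince Oren to revise the package.
'who' functions as the subject of the clause embedded under 'maintain'. The gap is right after 'maintain'.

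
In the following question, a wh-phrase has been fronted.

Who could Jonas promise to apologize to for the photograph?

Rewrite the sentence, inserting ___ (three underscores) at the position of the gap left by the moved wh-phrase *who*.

Who could Jonas promise to apologize to ___ for the photograph?

In situ: Jonas could promise to apologize to who for the photograph.
'who' is the object of the preposition 'to'. The gap is right after 'to'.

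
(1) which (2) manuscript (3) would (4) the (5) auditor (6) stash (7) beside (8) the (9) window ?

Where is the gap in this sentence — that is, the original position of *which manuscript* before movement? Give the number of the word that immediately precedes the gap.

6

Pre-movement form: The auditor would stash which manuscript beside the window.
'which manuscript' is the direct object of 'stash'. It moves to the left edge, and the trace sits right after 'stash':
Which manuscript would the auditor stash ___ beside the window?
'stash' is word 6.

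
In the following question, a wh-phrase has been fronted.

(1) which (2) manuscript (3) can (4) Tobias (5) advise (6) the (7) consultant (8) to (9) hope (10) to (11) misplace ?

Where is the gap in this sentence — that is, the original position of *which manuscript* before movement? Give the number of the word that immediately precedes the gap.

In situ: Tobias can advise the consultant to hope to misplace which manuscript.
The filler 'which manuscript' is interpreted as the direct object of 'misplace'. It moves to the left edge, and the trace sits right after 'misplace':
Which manuscript can Tobias advise the consultant to hope to misplace ___?
'misplace' is word 11.

11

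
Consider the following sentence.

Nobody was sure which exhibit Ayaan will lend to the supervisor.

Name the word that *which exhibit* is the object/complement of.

lend

Pre-movement form: Ayaan will lend which exhibit to the supervisor.
'which exhibit' functions as the direct object of 'lend'. Fronting leaves a gap immediately after 'lend':
Nobody was sure which exhibit Ayaan will lend ___ to the supervisor.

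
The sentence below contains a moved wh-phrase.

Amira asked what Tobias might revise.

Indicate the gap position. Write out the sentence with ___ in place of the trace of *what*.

Before movement: Tobias might revise what.
The filler 'what' is interpreted as the direct object of 'revise'. The gap is right after 'revise'.

Amira asked what Tobias might revise ___.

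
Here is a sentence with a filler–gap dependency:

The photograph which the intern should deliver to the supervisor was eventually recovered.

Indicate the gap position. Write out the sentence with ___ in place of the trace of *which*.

'which' functions as the direct object of 'deliver'. The gap is right after 'deliver'.

The photograph which the intern should deliver ___ to the supervisor was eventually recovered.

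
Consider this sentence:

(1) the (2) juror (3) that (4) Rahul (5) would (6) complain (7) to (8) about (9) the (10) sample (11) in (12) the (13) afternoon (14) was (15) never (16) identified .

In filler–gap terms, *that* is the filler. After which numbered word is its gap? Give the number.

7

'that' is the object of the preposition 'to'. Fronting leaves a gap immediately after 'to':
The juror that Rahul would complain to ___ about the sample in the afternoon was never identified.
'to' is word 7.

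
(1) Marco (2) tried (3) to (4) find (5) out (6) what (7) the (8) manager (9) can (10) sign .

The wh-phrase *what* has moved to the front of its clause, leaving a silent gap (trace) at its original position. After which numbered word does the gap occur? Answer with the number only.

10

In situ: The manager can sign what.
The filler 'what' is interpreted as the direct object of 'sign'. Fronting leaves a gap immediately after 'sign':
Marco tried to find out what the manager can sign ___.
'sign' is word 10.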